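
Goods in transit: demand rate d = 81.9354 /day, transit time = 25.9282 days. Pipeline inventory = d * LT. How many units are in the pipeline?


Pipeline = 81.9354 * 25.9282 = 2124.4374

2124.4374 units


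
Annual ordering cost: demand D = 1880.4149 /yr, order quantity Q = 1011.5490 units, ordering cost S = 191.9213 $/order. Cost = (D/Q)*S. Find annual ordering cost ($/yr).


Number of orders = D/Q = 1.8589
Cost = 1.8589 * 191.9213 = 356.7713

356.7713 $/yr


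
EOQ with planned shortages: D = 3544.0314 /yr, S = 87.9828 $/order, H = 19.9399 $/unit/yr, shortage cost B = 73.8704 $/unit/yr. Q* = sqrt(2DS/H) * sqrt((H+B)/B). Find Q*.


sqrt(2DS/H) = 176.8484
sqrt((H+B)/B) = 1.1269
Q* = 176.8484 * 1.1269 = 199.2926

199.2926 units


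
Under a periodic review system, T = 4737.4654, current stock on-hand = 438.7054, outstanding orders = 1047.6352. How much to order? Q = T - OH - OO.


Inventory position = OH + OO = 438.7054 + 1047.6352 = 1486.3406
Q = 4737.4654 - 1486.3406 = 3251.1248

3251.1248 units


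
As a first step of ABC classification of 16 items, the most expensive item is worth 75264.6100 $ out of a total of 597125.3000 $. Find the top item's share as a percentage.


Top item = 75264.6100
Total = 597125.3000
Percentage = 75264.6100 / 597125.3000 * 100 = 12.6045

12.6045%


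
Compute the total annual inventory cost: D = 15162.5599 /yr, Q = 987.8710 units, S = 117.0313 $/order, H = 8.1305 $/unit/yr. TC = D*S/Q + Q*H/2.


Ordering cost = D*S/Q = 1796.2812
Holding cost = Q*H/2 = 4015.9426
TC = 1796.2812 + 4015.9426 = 5812.2238

5812.2238 $/yr


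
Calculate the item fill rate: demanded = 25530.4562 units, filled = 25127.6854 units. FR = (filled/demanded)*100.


FR = 25127.6854 / 25530.4562 * 100 = 98.4224

98.4224%


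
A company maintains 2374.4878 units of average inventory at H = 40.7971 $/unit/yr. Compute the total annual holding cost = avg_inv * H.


Cost = 2374.4878 * 40.7971 = 96872.2162

96872.2162 $/yr


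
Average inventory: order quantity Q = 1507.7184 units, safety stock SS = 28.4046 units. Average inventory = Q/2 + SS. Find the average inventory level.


Q/2 = 753.8592
Avg = 753.8592 + 28.4046 = 782.2638

782.2638 units


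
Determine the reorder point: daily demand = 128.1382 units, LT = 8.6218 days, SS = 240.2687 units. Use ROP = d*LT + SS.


d*LT = 128.1382 * 8.6218 = 1104.7819
ROP = 1104.7819 + 240.2687 = 1345.0506

1345.0506 units


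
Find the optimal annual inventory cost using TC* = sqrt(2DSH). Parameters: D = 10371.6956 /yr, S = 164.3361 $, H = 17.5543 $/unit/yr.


2*D*S*H = 59840642.8042
TC* = sqrt(59840642.8042) = 7735.6734

7735.6734 $/yr


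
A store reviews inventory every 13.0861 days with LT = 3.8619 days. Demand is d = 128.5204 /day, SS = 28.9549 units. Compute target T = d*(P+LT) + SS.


P + LT = 16.9480
d*(P+LT) = 128.5204 * 16.9480 = 2178.1637
T = 2178.1637 + 28.9549 = 2207.1186

2207.1186 units


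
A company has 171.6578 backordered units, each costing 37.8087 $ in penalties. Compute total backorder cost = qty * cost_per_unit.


Total = 171.6578 * 37.8087 = 6490.1583

6490.1583 $


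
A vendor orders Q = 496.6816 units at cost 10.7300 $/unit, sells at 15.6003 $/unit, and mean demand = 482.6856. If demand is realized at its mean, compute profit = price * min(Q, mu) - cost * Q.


Sales at mu = min(496.6816, 482.6856) = 482.6856
Revenue = 15.6003 * 482.6856 = 7530.0402
Total cost = 10.7300 * 496.6816 = 5329.3936
Profit = 7530.0402 - 5329.3936 = 2200.6466

2200.6466 $


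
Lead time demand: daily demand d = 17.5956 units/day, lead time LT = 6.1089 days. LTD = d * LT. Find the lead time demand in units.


LTD = 17.5956 * 6.1089 = 107.4898

107.4898 units


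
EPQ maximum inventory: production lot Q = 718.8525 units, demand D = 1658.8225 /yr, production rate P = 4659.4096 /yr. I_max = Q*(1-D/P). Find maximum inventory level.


D/P = 0.3560
1 - D/P = 0.6440
I_max = 718.8525 * 0.6440 = 462.9298

462.9298 units


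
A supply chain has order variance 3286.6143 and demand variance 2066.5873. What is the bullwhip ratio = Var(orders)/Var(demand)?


BW = 3286.6143 / 2066.5873 = 1.5904

1.5904


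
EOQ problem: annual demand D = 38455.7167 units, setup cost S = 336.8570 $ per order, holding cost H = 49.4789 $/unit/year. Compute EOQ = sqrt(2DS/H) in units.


2*D*S = 2 * 38455.7167 * 336.8570 = 25908154.7208
2*D*S/H = 523620.2648
EOQ = sqrt(523620.2648) = 723.6161

723.6161 units


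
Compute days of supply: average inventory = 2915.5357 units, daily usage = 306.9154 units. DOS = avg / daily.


DOS = 2915.5357 / 306.9154 = 9.4995

9.4995 days


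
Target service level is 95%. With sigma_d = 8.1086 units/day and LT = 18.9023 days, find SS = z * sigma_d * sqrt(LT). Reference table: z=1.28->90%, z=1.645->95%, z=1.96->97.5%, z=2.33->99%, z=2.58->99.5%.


From the table, SL = 95% corresponds to z = 1.645
sqrt(LT) = sqrt(18.9023) = 4.3477
SS = 1.645 * 8.1086 * 4.3477 = 57.9921

57.9921 units


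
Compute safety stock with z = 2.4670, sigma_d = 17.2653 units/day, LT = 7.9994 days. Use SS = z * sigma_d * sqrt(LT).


sqrt(LT) = sqrt(7.9994) = 2.8283
SS = 2.4670 * 17.2653 * 2.8283 = 120.4681

120.4681 units


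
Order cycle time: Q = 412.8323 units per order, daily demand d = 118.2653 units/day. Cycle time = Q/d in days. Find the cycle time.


Cycle = 412.8323 / 118.2653 = 3.4907

3.4907 days


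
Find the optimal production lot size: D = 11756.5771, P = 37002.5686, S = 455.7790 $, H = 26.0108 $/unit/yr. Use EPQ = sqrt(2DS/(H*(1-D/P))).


1 - D/P = 1 - 0.3177 = 0.6823
H*(1-D/P) = 17.7466
2DS = 10716801.9081
EPQ = sqrt(603880.4002) = 777.0974

777.0974 units


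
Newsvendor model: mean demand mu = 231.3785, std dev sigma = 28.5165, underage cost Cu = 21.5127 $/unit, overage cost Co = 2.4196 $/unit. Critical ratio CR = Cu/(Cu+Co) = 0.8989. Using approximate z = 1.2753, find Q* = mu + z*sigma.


CR = Cu/(Cu+Co) = 21.5127/(21.5127+2.4196) = 0.8989
z = 1.2753
Q* = 231.3785 + 1.2753 * 28.5165 = 267.7456

267.7456 units


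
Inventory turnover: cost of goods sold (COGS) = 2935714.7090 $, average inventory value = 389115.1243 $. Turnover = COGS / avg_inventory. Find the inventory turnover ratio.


Turnover = 2935714.7090 / 389115.1243 = 7.5446

7.5446


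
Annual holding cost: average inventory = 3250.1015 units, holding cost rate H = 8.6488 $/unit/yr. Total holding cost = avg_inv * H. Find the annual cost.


Cost = 3250.1015 * 8.6488 = 28109.4779

28109.4779 $/yr


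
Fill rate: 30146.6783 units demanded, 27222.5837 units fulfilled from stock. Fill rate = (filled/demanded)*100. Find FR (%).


FR = 27222.5837 / 30146.6783 * 100 = 90.3004

90.3004%


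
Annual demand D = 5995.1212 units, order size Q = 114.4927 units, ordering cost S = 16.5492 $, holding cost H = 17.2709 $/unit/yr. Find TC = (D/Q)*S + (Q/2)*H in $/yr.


Ordering cost = D*S/Q = 866.5571
Holding cost = Q*H/2 = 988.6960
TC = 866.5571 + 988.6960 = 1855.2531

1855.2531 $/yr


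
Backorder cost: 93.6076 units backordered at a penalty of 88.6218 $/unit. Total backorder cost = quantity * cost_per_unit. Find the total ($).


Total = 93.6076 * 88.6218 = 8295.6740

8295.6740 $


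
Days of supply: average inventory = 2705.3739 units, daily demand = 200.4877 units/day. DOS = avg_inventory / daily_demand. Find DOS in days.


DOS = 2705.3739 / 200.4877 = 13.4940

13.4940 days


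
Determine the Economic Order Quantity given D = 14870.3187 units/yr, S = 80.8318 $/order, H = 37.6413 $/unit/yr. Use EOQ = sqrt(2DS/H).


2*D*S = 2 * 14870.3187 * 80.8318 = 2403989.2542
2*D*S/H = 63865.7340
EOQ = sqrt(63865.7340) = 252.7167

252.7167 units


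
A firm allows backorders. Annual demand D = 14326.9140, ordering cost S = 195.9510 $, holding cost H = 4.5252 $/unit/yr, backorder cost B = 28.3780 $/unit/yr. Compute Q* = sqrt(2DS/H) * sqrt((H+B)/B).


sqrt(2DS/H) = 1113.8999
sqrt((H+B)/B) = 1.0768
Q* = 1113.8999 * 1.0768 = 1199.4285

1199.4285 units


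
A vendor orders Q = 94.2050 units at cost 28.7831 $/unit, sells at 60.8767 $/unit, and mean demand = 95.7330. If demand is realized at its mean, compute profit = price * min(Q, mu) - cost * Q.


Sales at mu = min(94.2050, 95.7330) = 94.2050
Revenue = 60.8767 * 94.2050 = 5734.8895
Total cost = 28.7831 * 94.2050 = 2711.5119
Profit = 5734.8895 - 2711.5119 = 3023.3776

3023.3776 $


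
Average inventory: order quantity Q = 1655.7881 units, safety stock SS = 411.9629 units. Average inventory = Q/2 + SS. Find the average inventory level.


Q/2 = 827.8940
Avg = 827.8940 + 411.9629 = 1239.8569

1239.8569 units


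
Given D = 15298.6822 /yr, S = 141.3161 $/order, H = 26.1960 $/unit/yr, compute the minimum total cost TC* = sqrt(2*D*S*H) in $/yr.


2*D*S*H = 113268889.8301
TC* = sqrt(113268889.8301) = 10642.7858

10642.7858 $/yr


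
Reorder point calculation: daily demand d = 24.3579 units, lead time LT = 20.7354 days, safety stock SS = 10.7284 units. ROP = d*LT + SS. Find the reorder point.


d*LT = 24.3579 * 20.7354 = 505.0708
ROP = 505.0708 + 10.7284 = 515.7992

515.7992 units


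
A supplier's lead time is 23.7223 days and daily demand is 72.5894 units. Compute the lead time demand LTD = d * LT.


LTD = 72.5894 * 23.7223 = 1721.9875

1721.9875 units


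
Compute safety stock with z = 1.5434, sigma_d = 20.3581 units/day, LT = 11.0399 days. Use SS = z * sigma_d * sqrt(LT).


sqrt(LT) = sqrt(11.0399) = 3.3226
SS = 1.5434 * 20.3581 * 3.3226 = 104.3995

104.3995 units


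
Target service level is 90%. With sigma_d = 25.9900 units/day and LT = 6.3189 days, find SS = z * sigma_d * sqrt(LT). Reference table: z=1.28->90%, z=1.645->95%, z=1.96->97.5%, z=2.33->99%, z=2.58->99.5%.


From the table, SL = 90% corresponds to z = 1.28
sqrt(LT) = sqrt(6.3189) = 2.5137
SS = 1.28 * 25.9900 * 2.5137 = 83.6252

83.6252 units


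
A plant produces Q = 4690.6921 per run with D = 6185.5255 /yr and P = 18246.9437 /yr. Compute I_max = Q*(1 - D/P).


D/P = 0.3390
1 - D/P = 0.6610
I_max = 4690.6921 * 0.6610 = 3100.5959

3100.5959 units


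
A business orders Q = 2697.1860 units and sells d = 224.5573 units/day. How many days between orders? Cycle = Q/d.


Cycle = 2697.1860 / 224.5573 = 12.0111

12.0111 days


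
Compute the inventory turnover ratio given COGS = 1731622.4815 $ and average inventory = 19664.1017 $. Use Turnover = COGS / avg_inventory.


Turnover = 1731622.4815 / 19664.1017 = 88.0601

88.0601


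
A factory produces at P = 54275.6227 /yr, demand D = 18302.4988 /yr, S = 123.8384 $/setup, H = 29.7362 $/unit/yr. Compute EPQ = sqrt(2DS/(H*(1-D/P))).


1 - D/P = 1 - 0.3372 = 0.6628
H*(1-D/P) = 19.7087
2DS = 4533104.3348
EPQ = sqrt(230004.8041) = 479.5882

479.5882 units


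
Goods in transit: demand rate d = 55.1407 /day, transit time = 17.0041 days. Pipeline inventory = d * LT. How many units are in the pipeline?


Pipeline = 55.1407 * 17.0041 = 937.6180

937.6180 units


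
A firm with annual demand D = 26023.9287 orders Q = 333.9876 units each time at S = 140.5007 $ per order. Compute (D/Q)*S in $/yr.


Number of orders = D/Q = 77.9188
Cost = 77.9188 * 140.5007 = 10947.6525

10947.6525 $/yr


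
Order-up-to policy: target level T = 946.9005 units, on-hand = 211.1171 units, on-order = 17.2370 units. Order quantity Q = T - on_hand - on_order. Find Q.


Inventory position = OH + OO = 211.1171 + 17.2370 = 228.3541
Q = 946.9005 - 228.3541 = 718.5464

718.5464 units


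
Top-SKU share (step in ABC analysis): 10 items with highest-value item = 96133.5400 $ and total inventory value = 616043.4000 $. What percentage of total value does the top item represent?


Top item = 96133.5400
Total = 616043.4000
Percentage = 96133.5400 / 616043.4000 * 100 = 15.6050

15.6050%


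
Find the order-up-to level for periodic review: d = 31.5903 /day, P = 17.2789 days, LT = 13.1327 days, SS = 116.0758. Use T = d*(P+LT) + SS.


P + LT = 30.4116
d*(P+LT) = 31.5903 * 30.4116 = 960.7116
T = 960.7116 + 116.0758 = 1076.7874

1076.7874 units


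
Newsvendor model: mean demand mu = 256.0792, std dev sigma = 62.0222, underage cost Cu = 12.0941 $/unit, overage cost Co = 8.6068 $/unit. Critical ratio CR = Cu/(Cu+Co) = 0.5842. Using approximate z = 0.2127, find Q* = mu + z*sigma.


CR = Cu/(Cu+Co) = 12.0941/(12.0941+8.6068) = 0.5842
z = 0.2127
Q* = 256.0792 + 0.2127 * 62.0222 = 269.2713

269.2713 units


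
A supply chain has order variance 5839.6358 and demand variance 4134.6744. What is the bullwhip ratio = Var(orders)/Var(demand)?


BW = 5839.6358 / 4134.6744 = 1.4124

1.4124


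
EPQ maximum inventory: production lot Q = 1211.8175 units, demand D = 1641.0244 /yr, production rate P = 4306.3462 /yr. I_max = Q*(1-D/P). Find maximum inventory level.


D/P = 0.3811
1 - D/P = 0.6189
I_max = 1211.8175 * 0.6189 = 750.0288

750.0288 units


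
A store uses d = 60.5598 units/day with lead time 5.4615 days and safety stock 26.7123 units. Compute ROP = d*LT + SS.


d*LT = 60.5598 * 5.4615 = 330.7473
ROP = 330.7473 + 26.7123 = 357.4596

357.4596 units


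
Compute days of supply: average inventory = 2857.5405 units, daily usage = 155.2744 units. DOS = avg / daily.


DOS = 2857.5405 / 155.2744 = 18.4032

18.4032 days


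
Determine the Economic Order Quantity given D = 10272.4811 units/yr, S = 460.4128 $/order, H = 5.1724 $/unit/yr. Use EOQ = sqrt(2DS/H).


2*D*S = 2 * 10272.4811 * 460.4128 = 9459163.5724
2*D*S/H = 1828776.5007
EOQ = sqrt(1828776.5007) = 1352.3226

1352.3226 units


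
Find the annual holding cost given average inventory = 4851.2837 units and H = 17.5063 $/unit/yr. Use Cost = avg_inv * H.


Cost = 4851.2837 * 17.5063 = 84928.0278

84928.0278 $/yr


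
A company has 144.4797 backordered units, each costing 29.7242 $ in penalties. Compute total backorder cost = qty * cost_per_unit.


Total = 144.4797 * 29.7242 = 4294.5435

4294.5435 $


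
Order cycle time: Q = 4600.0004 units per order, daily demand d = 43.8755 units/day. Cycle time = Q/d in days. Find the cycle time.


Cycle = 4600.0004 / 43.8755 = 104.8421

104.8421 days


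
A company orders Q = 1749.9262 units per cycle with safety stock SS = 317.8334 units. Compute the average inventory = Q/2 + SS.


Q/2 = 874.9631
Avg = 874.9631 + 317.8334 = 1192.7965

1192.7965 units


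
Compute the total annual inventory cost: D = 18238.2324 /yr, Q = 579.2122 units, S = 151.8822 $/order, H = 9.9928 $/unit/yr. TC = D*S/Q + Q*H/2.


Ordering cost = D*S/Q = 4782.4664
Holding cost = Q*H/2 = 2893.9758
TC = 4782.4664 + 2893.9758 = 7676.4422

7676.4422 $/yr


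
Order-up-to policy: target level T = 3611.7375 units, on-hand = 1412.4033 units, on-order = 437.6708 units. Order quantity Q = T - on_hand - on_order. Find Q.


Inventory position = OH + OO = 1412.4033 + 437.6708 = 1850.0741
Q = 3611.7375 - 1850.0741 = 1761.6634

1761.6634 units


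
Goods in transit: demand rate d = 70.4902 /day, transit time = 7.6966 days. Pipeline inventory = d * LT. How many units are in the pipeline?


Pipeline = 70.4902 * 7.6966 = 542.5349

542.5349 units


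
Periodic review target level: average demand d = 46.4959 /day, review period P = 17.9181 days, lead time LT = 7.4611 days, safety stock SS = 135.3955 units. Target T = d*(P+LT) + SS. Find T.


P + LT = 25.3792
d*(P+LT) = 46.4959 * 25.3792 = 1180.0287
T = 1180.0287 + 135.3955 = 1315.4242

1315.4242 units


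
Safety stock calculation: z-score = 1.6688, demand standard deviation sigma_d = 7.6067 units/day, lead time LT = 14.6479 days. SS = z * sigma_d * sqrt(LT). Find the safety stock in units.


sqrt(LT) = sqrt(14.6479) = 3.8273
SS = 1.6688 * 7.6067 * 3.8273 = 48.5834

48.5834 units


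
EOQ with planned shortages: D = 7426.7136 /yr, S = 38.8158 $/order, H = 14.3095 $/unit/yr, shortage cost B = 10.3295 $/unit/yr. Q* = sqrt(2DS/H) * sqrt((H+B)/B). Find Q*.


sqrt(2DS/H) = 200.7268
sqrt((H+B)/B) = 1.5444
Q* = 200.7268 * 1.5444 = 310.0111

310.0111 units


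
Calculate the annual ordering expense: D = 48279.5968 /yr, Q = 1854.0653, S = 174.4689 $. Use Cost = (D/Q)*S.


Number of orders = D/Q = 26.0399
Cost = 26.0399 * 174.4689 = 4543.1453

4543.1453 $/yr


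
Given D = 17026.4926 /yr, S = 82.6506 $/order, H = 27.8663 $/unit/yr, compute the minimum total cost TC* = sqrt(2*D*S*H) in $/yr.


2*D*S*H = 78429691.8356
TC* = sqrt(78429691.8356) = 8856.0540

8856.0540 $/yr


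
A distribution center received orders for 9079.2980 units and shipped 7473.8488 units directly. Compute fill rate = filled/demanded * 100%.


FR = 7473.8488 / 9079.2980 * 100 = 82.3175

82.3175%


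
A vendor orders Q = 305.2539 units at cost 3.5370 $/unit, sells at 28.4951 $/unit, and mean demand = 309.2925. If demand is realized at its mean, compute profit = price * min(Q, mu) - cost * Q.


Sales at mu = min(305.2539, 309.2925) = 305.2539
Revenue = 28.4951 * 305.2539 = 8698.2404
Total cost = 3.5370 * 305.2539 = 1079.6830
Profit = 8698.2404 - 1079.6830 = 7618.5574

7618.5574 $


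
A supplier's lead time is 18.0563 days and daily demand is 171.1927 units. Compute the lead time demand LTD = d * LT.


LTD = 171.1927 * 18.0563 = 3091.1067

3091.1067 units


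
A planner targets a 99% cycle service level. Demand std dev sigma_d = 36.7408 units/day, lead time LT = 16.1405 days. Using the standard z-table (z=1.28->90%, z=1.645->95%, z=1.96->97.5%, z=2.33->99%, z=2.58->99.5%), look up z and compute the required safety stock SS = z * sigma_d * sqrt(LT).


From the table, SL = 99% corresponds to z = 2.33
sqrt(LT) = sqrt(16.1405) = 4.0175
SS = 2.33 * 36.7408 * 4.0175 = 343.9244

343.9244 units


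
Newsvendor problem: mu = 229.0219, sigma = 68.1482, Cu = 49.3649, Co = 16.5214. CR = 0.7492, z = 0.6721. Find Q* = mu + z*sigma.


CR = Cu/(Cu+Co) = 49.3649/(49.3649+16.5214) = 0.7492
z = 0.6721
Q* = 229.0219 + 0.6721 * 68.1482 = 274.8243

274.8243 units


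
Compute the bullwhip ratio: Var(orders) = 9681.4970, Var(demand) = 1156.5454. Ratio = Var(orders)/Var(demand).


BW = 9681.4970 / 1156.5454 = 8.3710

8.3710


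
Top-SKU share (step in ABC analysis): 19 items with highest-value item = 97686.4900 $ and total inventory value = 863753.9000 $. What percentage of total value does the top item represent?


Top item = 97686.4900
Total = 863753.9000
Percentage = 97686.4900 / 863753.9000 * 100 = 11.3095

11.3095%


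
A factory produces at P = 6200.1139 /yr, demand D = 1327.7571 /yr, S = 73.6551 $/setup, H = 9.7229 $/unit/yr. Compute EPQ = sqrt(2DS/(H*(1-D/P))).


1 - D/P = 1 - 0.2142 = 0.7858
H*(1-D/P) = 7.6407
2DS = 195592.1640
EPQ = sqrt(25598.6001) = 159.9956

159.9956 units


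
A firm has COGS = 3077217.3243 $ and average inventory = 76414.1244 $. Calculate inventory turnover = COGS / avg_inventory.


Turnover = 3077217.3243 / 76414.1244 = 40.2703

40.2703


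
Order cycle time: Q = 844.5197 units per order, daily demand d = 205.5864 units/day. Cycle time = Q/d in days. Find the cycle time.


Cycle = 844.5197 / 205.5864 = 4.1079

4.1079 days


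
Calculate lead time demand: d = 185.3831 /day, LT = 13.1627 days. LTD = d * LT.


LTD = 185.3831 * 13.1627 = 2440.1421

2440.1421 units


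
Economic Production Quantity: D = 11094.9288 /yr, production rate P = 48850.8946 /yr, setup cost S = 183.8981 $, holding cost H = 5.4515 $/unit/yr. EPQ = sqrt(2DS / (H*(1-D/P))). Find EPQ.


1 - D/P = 1 - 0.2271 = 0.7729
H*(1-D/P) = 4.2134
2DS = 4080672.6519
EPQ = sqrt(968506.8089) = 984.1274

984.1274 units


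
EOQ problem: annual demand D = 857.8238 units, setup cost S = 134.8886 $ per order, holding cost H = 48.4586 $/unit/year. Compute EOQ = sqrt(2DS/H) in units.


2*D*S = 2 * 857.8238 * 134.8886 = 231421.3029
2*D*S/H = 4775.6498
EOQ = sqrt(4775.6498) = 69.1061

69.1061 units


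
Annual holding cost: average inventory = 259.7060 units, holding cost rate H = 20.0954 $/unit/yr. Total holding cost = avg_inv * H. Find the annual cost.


Cost = 259.7060 * 20.0954 = 5218.8960

5218.8960 $/yr


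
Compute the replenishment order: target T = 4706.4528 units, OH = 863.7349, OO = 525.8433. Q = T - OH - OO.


Inventory position = OH + OO = 863.7349 + 525.8433 = 1389.5782
Q = 4706.4528 - 1389.5782 = 3316.8746

3316.8746 units


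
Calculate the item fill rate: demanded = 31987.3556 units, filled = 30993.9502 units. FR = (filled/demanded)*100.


FR = 30993.9502 / 31987.3556 * 100 = 96.8944

96.8944%


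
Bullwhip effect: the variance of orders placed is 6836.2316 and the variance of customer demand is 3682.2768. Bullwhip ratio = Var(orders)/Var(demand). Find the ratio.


BW = 6836.2316 / 3682.2768 = 1.8565

1.8565


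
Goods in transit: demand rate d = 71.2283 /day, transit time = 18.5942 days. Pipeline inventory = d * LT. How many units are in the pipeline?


Pipeline = 71.2283 * 18.5942 = 1324.4333

1324.4333 units


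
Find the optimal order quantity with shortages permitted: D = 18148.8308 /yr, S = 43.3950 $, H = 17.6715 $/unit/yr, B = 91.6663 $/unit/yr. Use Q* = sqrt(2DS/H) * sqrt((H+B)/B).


sqrt(2DS/H) = 298.5537
sqrt((H+B)/B) = 1.0921
Q* = 298.5537 * 1.0921 = 326.0639

326.0639 units


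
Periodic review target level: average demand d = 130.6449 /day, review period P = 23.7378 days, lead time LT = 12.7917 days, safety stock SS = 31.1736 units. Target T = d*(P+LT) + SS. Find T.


P + LT = 36.5295
d*(P+LT) = 130.6449 * 36.5295 = 4772.3929
T = 4772.3929 + 31.1736 = 4803.5665

4803.5665 units


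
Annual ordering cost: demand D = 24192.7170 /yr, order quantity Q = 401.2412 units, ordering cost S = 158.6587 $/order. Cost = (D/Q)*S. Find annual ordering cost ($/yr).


Number of orders = D/Q = 60.2947
Cost = 60.2947 * 158.6587 = 9566.2784

9566.2784 $/yr


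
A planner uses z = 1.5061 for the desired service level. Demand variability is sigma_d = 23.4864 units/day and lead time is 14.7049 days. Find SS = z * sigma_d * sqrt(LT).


sqrt(LT) = sqrt(14.7049) = 3.8347
SS = 1.5061 * 23.4864 * 3.8347 = 135.6442

135.6442 units


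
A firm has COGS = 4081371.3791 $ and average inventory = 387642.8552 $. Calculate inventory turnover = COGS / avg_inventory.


Turnover = 4081371.3791 / 387642.8552 = 10.5287

10.5287


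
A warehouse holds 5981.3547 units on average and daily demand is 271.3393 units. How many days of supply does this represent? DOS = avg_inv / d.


DOS = 5981.3547 / 271.3393 = 22.0438

22.0438 days


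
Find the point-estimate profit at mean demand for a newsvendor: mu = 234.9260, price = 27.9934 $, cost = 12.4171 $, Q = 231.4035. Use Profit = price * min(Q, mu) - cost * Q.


Sales at mu = min(231.4035, 234.9260) = 231.4035
Revenue = 27.9934 * 231.4035 = 6477.7707
Total cost = 12.4171 * 231.4035 = 2873.3604
Profit = 6477.7707 - 2873.3604 = 3604.4103

3604.4103 $


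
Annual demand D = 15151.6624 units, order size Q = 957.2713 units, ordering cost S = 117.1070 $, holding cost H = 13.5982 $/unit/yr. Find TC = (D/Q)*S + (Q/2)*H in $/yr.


Ordering cost = D*S/Q = 1853.5662
Holding cost = Q*H/2 = 6508.5833
TC = 1853.5662 + 6508.5833 = 8362.1495

8362.1495 $/yr


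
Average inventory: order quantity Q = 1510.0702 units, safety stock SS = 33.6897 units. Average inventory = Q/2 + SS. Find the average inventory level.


Q/2 = 755.0351
Avg = 755.0351 + 33.6897 = 788.7248

788.7248 units


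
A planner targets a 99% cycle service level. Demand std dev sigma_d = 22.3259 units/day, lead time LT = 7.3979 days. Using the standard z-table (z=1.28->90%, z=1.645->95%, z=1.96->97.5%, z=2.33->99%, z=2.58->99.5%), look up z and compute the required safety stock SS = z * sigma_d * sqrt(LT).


From the table, SL = 99% corresponds to z = 2.33
sqrt(LT) = sqrt(7.3979) = 2.7199
SS = 2.33 * 22.3259 * 2.7199 = 141.4878

141.4878 units


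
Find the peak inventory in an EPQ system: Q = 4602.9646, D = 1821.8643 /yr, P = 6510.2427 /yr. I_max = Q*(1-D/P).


D/P = 0.2798
1 - D/P = 0.7202
I_max = 4602.9646 * 0.7202 = 3314.8441

3314.8441 units


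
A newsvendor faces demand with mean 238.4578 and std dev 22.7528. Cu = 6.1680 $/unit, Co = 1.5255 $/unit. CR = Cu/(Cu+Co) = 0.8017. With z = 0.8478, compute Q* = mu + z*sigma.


CR = Cu/(Cu+Co) = 6.1680/(6.1680+1.5255) = 0.8017
z = 0.8478
Q* = 238.4578 + 0.8478 * 22.7528 = 257.7476

257.7476 units


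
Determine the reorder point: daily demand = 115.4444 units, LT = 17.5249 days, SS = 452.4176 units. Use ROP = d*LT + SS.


d*LT = 115.4444 * 17.5249 = 2023.1516
ROP = 2023.1516 + 452.4176 = 2475.5692

2475.5692 units


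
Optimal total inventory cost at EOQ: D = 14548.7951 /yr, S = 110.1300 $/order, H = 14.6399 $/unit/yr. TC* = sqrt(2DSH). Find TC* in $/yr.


2*D*S*H = 46913817.3400
TC* = sqrt(46913817.3400) = 6849.3662

6849.3662 $/yr


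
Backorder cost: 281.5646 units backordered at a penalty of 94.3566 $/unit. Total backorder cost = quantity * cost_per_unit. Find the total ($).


Total = 281.5646 * 94.3566 = 26567.4783

26567.4783 $


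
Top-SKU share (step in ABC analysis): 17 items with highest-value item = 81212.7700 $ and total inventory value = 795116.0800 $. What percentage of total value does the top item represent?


Top item = 81212.7700
Total = 795116.0800
Percentage = 81212.7700 / 795116.0800 * 100 = 10.2140

10.2140%


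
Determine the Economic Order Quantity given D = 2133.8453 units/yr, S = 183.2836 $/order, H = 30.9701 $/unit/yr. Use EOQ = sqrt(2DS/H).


2*D*S = 2 * 2133.8453 * 183.2836 = 782197.6969
2*D*S/H = 25256.5441
EOQ = sqrt(25256.5441) = 158.9231

158.9231 units


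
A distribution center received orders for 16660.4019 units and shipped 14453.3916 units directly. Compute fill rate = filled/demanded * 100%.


FR = 14453.3916 / 16660.4019 * 100 = 86.7530

86.7530%


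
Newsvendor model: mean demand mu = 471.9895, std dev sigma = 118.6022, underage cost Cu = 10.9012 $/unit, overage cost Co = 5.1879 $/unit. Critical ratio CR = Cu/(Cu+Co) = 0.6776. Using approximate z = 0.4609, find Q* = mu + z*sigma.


CR = Cu/(Cu+Co) = 10.9012/(10.9012+5.1879) = 0.6776
z = 0.4609
Q* = 471.9895 + 0.4609 * 118.6022 = 526.6533

526.6533 units


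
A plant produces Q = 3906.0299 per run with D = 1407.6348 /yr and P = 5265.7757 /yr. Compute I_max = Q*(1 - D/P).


D/P = 0.2673
1 - D/P = 0.7327
I_max = 3906.0299 * 0.7327 = 2861.8792

2861.8792 units


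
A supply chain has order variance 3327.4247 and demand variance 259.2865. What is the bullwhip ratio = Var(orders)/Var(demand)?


BW = 3327.4247 / 259.2865 = 12.8330

12.8330


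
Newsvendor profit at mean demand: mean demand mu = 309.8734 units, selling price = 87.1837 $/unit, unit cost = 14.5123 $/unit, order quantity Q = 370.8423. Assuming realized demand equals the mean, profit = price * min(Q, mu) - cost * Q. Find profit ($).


Sales at mu = min(370.8423, 309.8734) = 309.8734
Revenue = 87.1837 * 309.8734 = 27015.9095
Total cost = 14.5123 * 370.8423 = 5381.7747
Profit = 27015.9095 - 5381.7747 = 21634.1348

21634.1348 $


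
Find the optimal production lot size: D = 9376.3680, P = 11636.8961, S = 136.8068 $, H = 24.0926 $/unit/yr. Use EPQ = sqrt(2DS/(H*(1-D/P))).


1 - D/P = 1 - 0.8057 = 0.1943
H*(1-D/P) = 4.6801
2DS = 2565501.8034
EPQ = sqrt(548170.8037) = 740.3856

740.3856 units


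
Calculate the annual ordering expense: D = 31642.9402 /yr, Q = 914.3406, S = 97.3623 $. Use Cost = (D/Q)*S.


Number of orders = D/Q = 34.6074
Cost = 34.6074 * 97.3623 = 3369.4549

3369.4549 $/yr


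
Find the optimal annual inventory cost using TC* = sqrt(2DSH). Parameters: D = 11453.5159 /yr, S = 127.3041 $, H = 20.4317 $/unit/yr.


2*D*S*H = 59582087.2086
TC* = sqrt(59582087.2086) = 7718.9434

7718.9434 $/yr


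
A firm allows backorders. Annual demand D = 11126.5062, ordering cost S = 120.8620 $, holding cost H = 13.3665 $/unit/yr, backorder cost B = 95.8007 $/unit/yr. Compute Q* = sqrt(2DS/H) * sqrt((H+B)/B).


sqrt(2DS/H) = 448.5702
sqrt((H+B)/B) = 1.0675
Q* = 448.5702 * 1.0675 = 478.8419

478.8419 units


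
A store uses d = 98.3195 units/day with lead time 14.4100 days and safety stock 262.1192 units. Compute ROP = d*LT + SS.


d*LT = 98.3195 * 14.4100 = 1416.7840
ROP = 1416.7840 + 262.1192 = 1678.9032

1678.9032 units


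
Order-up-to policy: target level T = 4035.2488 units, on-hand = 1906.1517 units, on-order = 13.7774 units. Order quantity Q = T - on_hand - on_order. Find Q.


Inventory position = OH + OO = 1906.1517 + 13.7774 = 1919.9291
Q = 4035.2488 - 1919.9291 = 2115.3197

2115.3197 units


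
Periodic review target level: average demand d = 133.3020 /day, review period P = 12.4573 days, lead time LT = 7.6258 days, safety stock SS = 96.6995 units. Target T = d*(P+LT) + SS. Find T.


P + LT = 20.0831
d*(P+LT) = 133.3020 * 20.0831 = 2677.1174
T = 2677.1174 + 96.6995 = 2773.8169

2773.8169 units


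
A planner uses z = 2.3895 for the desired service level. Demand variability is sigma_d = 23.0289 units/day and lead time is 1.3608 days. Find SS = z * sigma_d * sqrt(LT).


sqrt(LT) = sqrt(1.3608) = 1.1665
SS = 2.3895 * 23.0289 * 1.1665 = 64.1915

64.1915 units


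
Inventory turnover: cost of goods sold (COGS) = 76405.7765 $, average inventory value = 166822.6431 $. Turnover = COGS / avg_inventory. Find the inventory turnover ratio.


Turnover = 76405.7765 / 166822.6431 = 0.4580

0.4580


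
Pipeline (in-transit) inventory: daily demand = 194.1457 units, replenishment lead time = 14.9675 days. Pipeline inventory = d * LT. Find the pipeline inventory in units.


Pipeline = 194.1457 * 14.9675 = 2905.8758

2905.8758 units


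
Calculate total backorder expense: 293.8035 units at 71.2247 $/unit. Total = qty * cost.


Total = 293.8035 * 71.2247 = 20926.0661

20926.0661 $


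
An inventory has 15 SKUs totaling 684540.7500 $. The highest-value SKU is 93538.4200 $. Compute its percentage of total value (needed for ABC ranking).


Top item = 93538.4200
Total = 684540.7500
Percentage = 93538.4200 / 684540.7500 * 100 = 13.6644

13.6644%


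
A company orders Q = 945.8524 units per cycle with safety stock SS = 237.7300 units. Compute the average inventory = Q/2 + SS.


Q/2 = 472.9262
Avg = 472.9262 + 237.7300 = 710.6562

710.6562 units


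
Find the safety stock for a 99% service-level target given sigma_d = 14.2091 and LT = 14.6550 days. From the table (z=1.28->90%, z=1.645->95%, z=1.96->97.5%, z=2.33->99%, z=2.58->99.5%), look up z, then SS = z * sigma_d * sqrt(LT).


From the table, SL = 99% corresponds to z = 2.33
sqrt(LT) = sqrt(14.6550) = 3.8282
SS = 2.33 * 14.2091 * 3.8282 = 126.7405

126.7405 units


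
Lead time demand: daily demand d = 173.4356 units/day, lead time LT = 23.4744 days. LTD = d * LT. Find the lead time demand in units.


LTD = 173.4356 * 23.4744 = 4071.2966

4071.2966 units


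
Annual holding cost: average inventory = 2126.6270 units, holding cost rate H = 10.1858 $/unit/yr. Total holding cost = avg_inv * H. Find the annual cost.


Cost = 2126.6270 * 10.1858 = 21661.3973

21661.3973 $/yr


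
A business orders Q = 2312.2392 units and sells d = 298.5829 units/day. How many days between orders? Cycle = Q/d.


Cycle = 2312.2392 / 298.5829 = 7.7440

7.7440 days


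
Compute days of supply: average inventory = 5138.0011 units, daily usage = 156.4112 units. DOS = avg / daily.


DOS = 5138.0011 / 156.4112 = 32.8493

32.8493 days


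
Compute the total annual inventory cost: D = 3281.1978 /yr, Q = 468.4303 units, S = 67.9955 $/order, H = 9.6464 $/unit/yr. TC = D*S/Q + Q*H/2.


Ordering cost = D*S/Q = 476.2858
Holding cost = Q*H/2 = 2259.3330
TC = 476.2858 + 2259.3330 = 2735.6188

2735.6188 $/yr


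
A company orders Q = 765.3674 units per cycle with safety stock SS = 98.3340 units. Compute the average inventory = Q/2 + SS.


Q/2 = 382.6837
Avg = 382.6837 + 98.3340 = 481.0177

481.0177 units


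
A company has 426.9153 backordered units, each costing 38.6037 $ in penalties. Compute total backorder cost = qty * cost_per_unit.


Total = 426.9153 * 38.6037 = 16480.5102

16480.5102 $


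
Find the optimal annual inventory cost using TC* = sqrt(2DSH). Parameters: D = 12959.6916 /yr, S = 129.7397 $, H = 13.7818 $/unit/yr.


2*D*S*H = 46345064.9390
TC* = sqrt(46345064.9390) = 6807.7210

6807.7210 $/yr


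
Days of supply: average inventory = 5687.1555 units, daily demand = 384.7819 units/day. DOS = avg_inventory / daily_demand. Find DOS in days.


DOS = 5687.1555 / 384.7819 = 14.7802

14.7802 days


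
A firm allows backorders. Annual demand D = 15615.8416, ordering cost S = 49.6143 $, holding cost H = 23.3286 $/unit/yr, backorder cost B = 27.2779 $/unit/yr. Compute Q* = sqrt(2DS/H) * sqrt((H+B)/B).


sqrt(2DS/H) = 257.7251
sqrt((H+B)/B) = 1.3621
Q* = 257.7251 * 1.3621 = 351.0383

351.0383 units


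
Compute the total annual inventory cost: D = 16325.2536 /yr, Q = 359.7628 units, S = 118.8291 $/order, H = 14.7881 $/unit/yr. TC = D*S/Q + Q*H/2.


Ordering cost = D*S/Q = 5392.2062
Holding cost = Q*H/2 = 2660.1041
TC = 5392.2062 + 2660.1041 = 8052.3103

8052.3103 $/yr


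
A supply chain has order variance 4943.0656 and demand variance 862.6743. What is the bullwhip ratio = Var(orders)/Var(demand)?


BW = 4943.0656 / 862.6743 = 5.7299

5.7299


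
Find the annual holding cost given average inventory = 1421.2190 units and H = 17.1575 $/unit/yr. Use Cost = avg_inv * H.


Cost = 1421.2190 * 17.1575 = 24384.5650

24384.5650 $/yr


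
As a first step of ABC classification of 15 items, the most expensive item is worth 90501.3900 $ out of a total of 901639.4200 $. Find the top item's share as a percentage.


Top item = 90501.3900
Total = 901639.4200
Percentage = 90501.3900 / 901639.4200 * 100 = 10.0374

10.0374%


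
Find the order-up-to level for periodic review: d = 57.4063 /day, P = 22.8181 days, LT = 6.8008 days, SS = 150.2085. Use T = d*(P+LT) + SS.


P + LT = 29.6189
d*(P+LT) = 57.4063 * 29.6189 = 1700.3115
T = 1700.3115 + 150.2085 = 1850.5200

1850.5200 units


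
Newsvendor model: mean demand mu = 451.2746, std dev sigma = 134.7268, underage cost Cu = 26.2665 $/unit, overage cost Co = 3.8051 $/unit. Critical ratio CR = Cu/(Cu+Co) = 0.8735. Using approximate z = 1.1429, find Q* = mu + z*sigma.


CR = Cu/(Cu+Co) = 26.2665/(26.2665+3.8051) = 0.8735
z = 1.1429
Q* = 451.2746 + 1.1429 * 134.7268 = 605.2539

605.2539 units


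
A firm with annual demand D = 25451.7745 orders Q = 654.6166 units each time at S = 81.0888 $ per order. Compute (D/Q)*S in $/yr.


Number of orders = D/Q = 38.8804
Cost = 38.8804 * 81.0888 = 3152.7674

3152.7674 $/yr


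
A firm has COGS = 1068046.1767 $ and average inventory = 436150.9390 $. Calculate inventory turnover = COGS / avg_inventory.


Turnover = 1068046.1767 / 436150.9390 = 2.4488

2.4488


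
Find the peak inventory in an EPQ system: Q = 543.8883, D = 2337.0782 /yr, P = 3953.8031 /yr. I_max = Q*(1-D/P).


D/P = 0.5911
1 - D/P = 0.4089
I_max = 543.8883 * 0.4089 = 222.3980

222.3980 units


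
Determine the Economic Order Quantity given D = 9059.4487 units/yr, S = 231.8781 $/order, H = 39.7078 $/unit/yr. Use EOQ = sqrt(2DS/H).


2*D*S = 2 * 9059.4487 * 231.8781 = 4201375.5032
2*D*S/H = 105807.3100
EOQ = sqrt(105807.3100) = 325.2804

325.2804 units


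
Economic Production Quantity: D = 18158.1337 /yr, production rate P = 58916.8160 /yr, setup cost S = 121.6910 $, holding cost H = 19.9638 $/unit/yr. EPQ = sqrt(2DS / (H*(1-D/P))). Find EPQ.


1 - D/P = 1 - 0.3082 = 0.6918
H*(1-D/P) = 13.8110
2DS = 4419362.8962
EPQ = sqrt(319989.3971) = 565.6761

565.6761 units


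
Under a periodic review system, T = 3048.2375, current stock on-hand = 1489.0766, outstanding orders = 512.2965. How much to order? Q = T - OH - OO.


Inventory position = OH + OO = 1489.0766 + 512.2965 = 2001.3731
Q = 3048.2375 - 2001.3731 = 1046.8644

1046.8644 units


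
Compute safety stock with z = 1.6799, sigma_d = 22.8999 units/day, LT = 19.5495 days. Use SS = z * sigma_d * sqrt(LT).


sqrt(LT) = sqrt(19.5495) = 4.4215
SS = 1.6799 * 22.8999 * 4.4215 = 170.0924

170.0924 units


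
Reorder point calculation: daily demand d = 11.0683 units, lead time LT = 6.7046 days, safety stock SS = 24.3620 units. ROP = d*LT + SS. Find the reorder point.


d*LT = 11.0683 * 6.7046 = 74.2085
ROP = 74.2085 + 24.3620 = 98.5705

98.5705 units


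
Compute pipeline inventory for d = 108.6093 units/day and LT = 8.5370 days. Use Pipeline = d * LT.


Pipeline = 108.6093 * 8.5370 = 927.1976

927.1976 units


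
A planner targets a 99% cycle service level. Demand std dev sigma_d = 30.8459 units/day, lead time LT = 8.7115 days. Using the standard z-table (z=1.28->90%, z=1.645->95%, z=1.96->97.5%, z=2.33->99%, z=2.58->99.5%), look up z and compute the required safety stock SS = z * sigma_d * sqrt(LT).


From the table, SL = 99% corresponds to z = 2.33
sqrt(LT) = sqrt(8.7115) = 2.9515
SS = 2.33 * 30.8459 * 2.9515 = 212.1289

212.1289 units


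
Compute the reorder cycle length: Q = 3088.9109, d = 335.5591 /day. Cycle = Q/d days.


Cycle = 3088.9109 / 335.5591 = 9.2053

9.2053 days


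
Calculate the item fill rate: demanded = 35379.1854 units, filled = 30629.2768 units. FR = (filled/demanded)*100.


FR = 30629.2768 / 35379.1854 * 100 = 86.5743

86.5743%


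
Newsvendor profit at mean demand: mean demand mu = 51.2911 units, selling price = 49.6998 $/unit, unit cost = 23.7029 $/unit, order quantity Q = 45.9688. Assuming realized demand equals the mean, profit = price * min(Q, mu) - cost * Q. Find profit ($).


Sales at mu = min(45.9688, 51.2911) = 45.9688
Revenue = 49.6998 * 45.9688 = 2284.6402
Total cost = 23.7029 * 45.9688 = 1089.5939
Profit = 2284.6402 - 1089.5939 = 1195.0463

1195.0463 $


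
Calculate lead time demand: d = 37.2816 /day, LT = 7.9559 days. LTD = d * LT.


LTD = 37.2816 * 7.9559 = 296.6087

296.6087 units


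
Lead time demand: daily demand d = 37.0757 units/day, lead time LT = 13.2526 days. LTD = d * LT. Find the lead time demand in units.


LTD = 37.0757 * 13.2526 = 491.3494

491.3494 units


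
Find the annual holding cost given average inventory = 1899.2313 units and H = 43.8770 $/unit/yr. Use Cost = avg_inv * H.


Cost = 1899.2313 * 43.8770 = 83332.5718

83332.5718 $/yr


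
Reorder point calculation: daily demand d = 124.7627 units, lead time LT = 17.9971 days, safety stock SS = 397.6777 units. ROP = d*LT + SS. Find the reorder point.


d*LT = 124.7627 * 17.9971 = 2245.3668
ROP = 2245.3668 + 397.6777 = 2643.0445

2643.0445 units


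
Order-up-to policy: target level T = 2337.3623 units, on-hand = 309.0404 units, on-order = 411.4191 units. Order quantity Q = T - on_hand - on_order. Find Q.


Inventory position = OH + OO = 309.0404 + 411.4191 = 720.4595
Q = 2337.3623 - 720.4595 = 1616.9028

1616.9028 units


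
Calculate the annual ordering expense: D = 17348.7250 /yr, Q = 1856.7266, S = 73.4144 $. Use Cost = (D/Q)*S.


Number of orders = D/Q = 9.3437
Cost = 9.3437 * 73.4144 = 685.9633

685.9633 $/yr


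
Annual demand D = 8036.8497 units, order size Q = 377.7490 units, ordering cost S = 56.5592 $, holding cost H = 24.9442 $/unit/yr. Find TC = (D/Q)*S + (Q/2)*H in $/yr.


Ordering cost = D*S/Q = 1203.3329
Holding cost = Q*H/2 = 4711.3233
TC = 1203.3329 + 4711.3233 = 5914.6562

5914.6562 $/yr


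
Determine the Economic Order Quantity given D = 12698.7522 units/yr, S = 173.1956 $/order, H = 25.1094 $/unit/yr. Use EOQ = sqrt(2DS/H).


2*D*S = 2 * 12698.7522 * 173.1956 = 4398736.0131
2*D*S/H = 175182.8404
EOQ = sqrt(175182.8404) = 418.5485

418.5485 units


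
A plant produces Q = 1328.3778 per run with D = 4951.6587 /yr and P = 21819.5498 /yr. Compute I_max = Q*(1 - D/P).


D/P = 0.2269
1 - D/P = 0.7731
I_max = 1328.3778 * 0.7731 = 1026.9200

1026.9200 units
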